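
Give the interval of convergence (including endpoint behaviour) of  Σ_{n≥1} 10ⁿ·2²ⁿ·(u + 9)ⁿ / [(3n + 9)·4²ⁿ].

[-47/5, -43/5)

The ratio of consecutive coefficients is [(3n + 9)/(3(n+1) + 9)] · 10·4/16 → 5/2.
Hence the series converges for |u + 9| < 1/(5/2) = 2/5, so the radius of convergence is 2/5.
Endpoint u = -43/5: the terms are asymptotic to a nonzero constant times 1/n, so the series diverges by limit comparison with Σ 1/n.
At u = -47/5: convergence follows from the alternating series test (terms decrease monotonically to 0).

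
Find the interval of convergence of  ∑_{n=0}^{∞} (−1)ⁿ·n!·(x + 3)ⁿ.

Apply the ratio test: |a_{n+1}| / |a_n| = (n+1), which tends to ∞ as n → ∞.
The terms grow without bound for any (x + 3) ≠ 0, so R = 0 (convergence only at x = -3).

{-3}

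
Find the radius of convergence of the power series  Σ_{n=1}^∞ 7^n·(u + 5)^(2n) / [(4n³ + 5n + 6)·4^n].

R = 2√7/7

Apply the ratio test: |a_{n+1}| / |a_n| = [(4n³ + 5n + 6)/(4(n+1)³ + 5(n+1) + 6)] · 7/4, which tends to 7/4 as n → ∞.
Writing y = (u + 5)², the series in y has radius 4/7, so |u + 5| < √(4/7) and R = 2√7/7.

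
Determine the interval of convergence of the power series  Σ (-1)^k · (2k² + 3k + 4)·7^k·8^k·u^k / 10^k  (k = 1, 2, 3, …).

(-5/28, 5/28)

Apply the ratio test: |a_{k+1}| / |a_k| = [(2(k+1)² + 3(k+1) + 4)/(2k² + 3k + 4)] · 7·8/10, which tends to 28/5 as k → ∞.
Hence the series converges for |u| < 1/(28/5) = 5/28, so the radius of convergence is 5/28.
Endpoint u = 5/28: the terms have absolute value of order k², which does not tend to 0, so the series diverges by the divergence test.
Endpoint u = -5/28: the terms have absolute value of order k², which does not tend to 0, so the series diverges by the divergence test.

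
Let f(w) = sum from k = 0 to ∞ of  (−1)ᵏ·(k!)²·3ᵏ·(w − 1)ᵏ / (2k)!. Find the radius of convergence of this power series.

Ratio test: |a_{k+1}/a_k| = (k+1)²/[(2k+1)·(2k+2)] · 3 → 3/4 as k → ∞.
Convergence for |w − 1| · 3/4 < 1, i.e. |w − 1| < 4/3. So R = 4/3.

R = 4/3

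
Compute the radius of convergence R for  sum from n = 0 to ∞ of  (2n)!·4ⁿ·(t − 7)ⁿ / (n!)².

R = 1/16

The ratio of consecutive coefficients is (2n+1)·(2n+2)/(n+1)² · 4 → 16.
The series converges when 16 · |t − 7| < 1, giving R = 1/16.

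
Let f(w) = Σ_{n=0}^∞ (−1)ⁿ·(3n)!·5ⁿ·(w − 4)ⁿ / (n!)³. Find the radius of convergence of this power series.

Apply the ratio test: |a_{n+1}| / |a_n| = (3n+1)·(3n+2)·(3n+3)/(n+1)³ · 5, which tends to 135 as n → ∞.
Hence the series converges for |w − 4| < 1/(135) = 1/135, so the radius of convergence is 1/135.

R = 1/135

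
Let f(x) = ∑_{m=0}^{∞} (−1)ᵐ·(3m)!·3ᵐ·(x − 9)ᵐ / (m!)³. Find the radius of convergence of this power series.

The ratio of consecutive coefficients is (3m+1)·(3m+2)·(3m+3)/(m+1)³ · 3 → 81.
Hence the series converges for |x − 9| < 1/(81) = 1/81, so the radius of convergence is 1/81.

R = 1/81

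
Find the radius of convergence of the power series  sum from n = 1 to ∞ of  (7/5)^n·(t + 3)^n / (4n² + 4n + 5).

R = 5/7

Ratio test: |a_{n+1}/a_n| = [(4n² + 4n + 5)/(4(n+1)² + 4(n+1) + 5)] · 7/5 → 7/5 as n → ∞.
Hence the series converges for |t + 3| < 1/(7/5) = 5/7, so the radius of convergence is 5/7.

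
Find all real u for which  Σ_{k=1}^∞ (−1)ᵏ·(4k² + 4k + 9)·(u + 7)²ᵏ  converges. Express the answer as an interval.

(-8, -6)

Ratio test: |a_{k+1}/a_k| = (4(k+1)² + 4(k+1) + 9)/(4k² + 4k + 9) → 1 as k → ∞.
Since the exponent of (u + 7) increases by 2 each term, convergence requires |u + 7|² < 1, hence R = 1.
At u = -6: the terms do not tend to 0, so the series diverges.
At u = -8: the k-th term does not approach 0; divergence by the term test.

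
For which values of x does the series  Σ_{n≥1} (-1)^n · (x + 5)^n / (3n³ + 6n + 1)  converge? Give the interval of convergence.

The ratio of consecutive coefficients is (3n³ + 6n + 1)/(3(n+1)³ + 6(n+1) + 1) → 1.
Hence R = 1.
Check x = -4: the terms are on the order of 1/n³, so the series converges absolutely by comparison with the p-series (p = 3 > 1).
At x = -6: the series is dominated by a constant times Σ 1/n³, which converges (p = 3 > 1).

[-6, -4]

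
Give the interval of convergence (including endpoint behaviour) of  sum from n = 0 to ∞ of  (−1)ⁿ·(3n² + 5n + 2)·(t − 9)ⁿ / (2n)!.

Ratio test: |a_{n+1}/a_n| = (3(n+1)² + 5(n+1) + 2)/(3n² + 5n + 2) · 1/[(2n+1)·(2n+2)] → 0 as n → ∞.
The limit is 0, so the series converges for all t; R = ∞.

(−∞, ∞)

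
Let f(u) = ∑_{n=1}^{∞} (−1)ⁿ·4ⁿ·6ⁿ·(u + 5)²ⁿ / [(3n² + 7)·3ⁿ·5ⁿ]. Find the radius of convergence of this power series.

The ratio of consecutive coefficients is [(3n² + 7)/(3(n+1)² + 7)] · 4·6/(3·5) → 8/5.
Writing y = (u + 5)², the series in y has radius 5/8, so |u + 5| < √(5/8) and R = √10/4.

R = √10/4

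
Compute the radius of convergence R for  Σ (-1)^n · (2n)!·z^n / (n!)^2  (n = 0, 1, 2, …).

R = 1/4

Ratio test: |a_{n+1}/a_n| = (2n+1)·(2n+2)/(n+1)² → 4 as n → ∞.
Hence the series converges for |z| < 1/(4) = 1/4, so the radius of convergence is 1/4.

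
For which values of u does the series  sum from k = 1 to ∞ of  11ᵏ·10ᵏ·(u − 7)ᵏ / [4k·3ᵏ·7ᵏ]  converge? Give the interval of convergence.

[749/110, 791/110)

Ratio test: |a_{k+1}/a_k| = [4k/4(k+1)] · 11·10/(3·7) → 110/21 as k → ∞.
The series converges when 110/21 · |u − 7| < 1, giving R = 21/110.
Endpoint u = 791/110: the terms behave like c/k; limit comparison with the harmonic series gives divergence.
Endpoint u = 749/110: an alternating series whose terms decrease to 0 in absolute value, so it converges by the Leibniz criterion.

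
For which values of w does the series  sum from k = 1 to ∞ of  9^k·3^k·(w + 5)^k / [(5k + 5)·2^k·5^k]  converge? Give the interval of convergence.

Apply the ratio test: |a_{k+1}| / |a_k| = [(5k + 5)/(5(k+1) + 5)] · 9·3/(2·5), which tends to 27/10 as k → ∞.
The series converges when 27/10 · |w + 5| < 1, giving R = 10/27.
Check w = -125/27: the terms behave like c/k; limit comparison with the harmonic series gives divergence.
Check w = -145/27: convergence follows from the alternating series test (terms decrease monotonically to 0).

[-145/27, -125/27)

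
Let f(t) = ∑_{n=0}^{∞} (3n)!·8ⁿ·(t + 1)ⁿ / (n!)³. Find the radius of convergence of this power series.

Apply the ratio test: |a_{n+1}| / |a_n| = (3n+1)·(3n+2)·(3n+3)/(n+1)³ · 8, which tends to 216 as n → ∞.
The series converges when 216 · |t + 1| < 1, giving R = 1/216.

R = 1/216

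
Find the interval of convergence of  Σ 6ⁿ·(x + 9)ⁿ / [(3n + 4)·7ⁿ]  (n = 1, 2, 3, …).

The ratio of consecutive coefficients is [(3n + 4)/(3(n+1) + 4)] · 6/7 → 6/7.
Convergence for |x + 9| · 6/7 < 1, i.e. |x + 9| < 7/6. So R = 7/6.
At x = -47/6: comparison with the harmonic series Σ 1/n shows the series diverges.
Check x = -61/6: an alternating series whose terms decrease to 0 in absolute value, so it converges by the Leibniz criterion.

[-61/6, -47/6)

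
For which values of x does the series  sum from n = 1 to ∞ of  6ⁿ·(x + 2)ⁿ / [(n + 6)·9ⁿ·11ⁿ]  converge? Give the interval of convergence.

Apply the ratio test: |a_{n+1}| / |a_n| = [(n + 6)/((n+1) + 6)] · 6/(9·11), which tends to 2/33 as n → ∞.
Thus R = 1/(2/33) = 33/2.
Check x = 29/2: comparison with the harmonic series Σ 1/n shows the series diverges.
At x = -37/2: an alternating series whose terms decrease to 0 in absolute value, so it converges by the Leibniz criterion.

[-37/2, 29/2)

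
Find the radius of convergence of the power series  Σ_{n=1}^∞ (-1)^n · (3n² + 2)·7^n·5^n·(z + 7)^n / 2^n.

R = 2/35

Ratio test: |a_{n+1}/a_n| = [(3(n+1)² + 2)/(3n² + 2)] · 7·5/2 → 35/2 as n → ∞.
Convergence for |z + 7| · 35/2 < 1, i.e. |z + 7| < 2/35. So R = 2/35.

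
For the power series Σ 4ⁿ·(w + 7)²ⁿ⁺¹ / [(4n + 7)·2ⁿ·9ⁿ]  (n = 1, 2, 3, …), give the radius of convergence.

R = 3√2/2

Ratio test: |a_{n+1}/a_n| = [(4n + 7)/(4(n+1) + 7)] · 4/(2·9) → 2/9 as n → ∞.
Since the exponent of (w + 7) increases by 2 each term, convergence requires |w + 7|² < 9/2, hence R = 3√2/2.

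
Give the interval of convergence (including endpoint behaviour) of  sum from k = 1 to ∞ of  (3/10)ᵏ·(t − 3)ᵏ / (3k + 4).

Apply the ratio test: |a_{k+1}| / |a_k| = [(3k + 4)/(3(k+1) + 4)] · 3/10, which tends to 3/10 as k → ∞.
Thus R = 1/(3/10) = 10/3.
When t = 19/3, the terms are asymptotic to a nonzero constant times 1/k, so the series diverges by limit comparison with Σ 1/k.
When t = -1/3, an alternating series whose terms decrease to 0 in absolute value, so it converges by the Leibniz criterion.

[-1/3, 19/3)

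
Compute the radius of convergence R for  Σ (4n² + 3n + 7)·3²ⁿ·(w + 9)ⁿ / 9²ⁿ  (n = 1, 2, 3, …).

By the ratio test, |a_{n+1}/a_n| = [(4(n+1)² + 3(n+1) + 7)/(4n² + 3n + 7)] · 9/81 → 1/9.
Thus R = 1/(1/9) = 9.

R = 9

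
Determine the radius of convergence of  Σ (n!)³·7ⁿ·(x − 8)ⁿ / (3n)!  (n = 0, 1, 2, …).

R = 27/7

Ratio test: |a_{n+1}/a_n| = (n+1)³/[(3n+1)·(3n+2)·(3n+3)] · 7 → 7/27 as n → ∞.
Thus R = 1/(7/27) = 27/7.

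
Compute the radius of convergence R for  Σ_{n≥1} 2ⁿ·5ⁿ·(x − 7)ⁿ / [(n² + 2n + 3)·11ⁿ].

R = 11/10

By the ratio test, |a_{n+1}/a_n| = [(n² + 2n + 3)/((n+1)² + 2(n+1) + 3)] · 2·5/11 → 10/11.
The series converges when 10/11 · |x − 7| < 1, giving R = 11/10.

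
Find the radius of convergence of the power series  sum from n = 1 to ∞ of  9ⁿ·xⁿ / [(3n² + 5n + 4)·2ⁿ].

The ratio of consecutive coefficients is [(3n² + 5n + 4)/(3(n+1)² + 5(n+1) + 4)] · 9/2 → 9/2.
Hence the series converges for |x| < 1/(9/2) = 2/9, so the radius of convergence is 2/9.

R = 2/9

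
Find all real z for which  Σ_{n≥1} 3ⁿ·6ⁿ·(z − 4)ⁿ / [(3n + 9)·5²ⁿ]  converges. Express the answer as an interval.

[47/18, 97/18)

Ratio test: |a_{n+1}/a_n| = [(3n + 9)/(3(n+1) + 9)] · 3·6/25 → 18/25 as n → ∞.
Thus R = 1/(18/25) = 25/18.
At z = 97/18: the terms behave like c/n; limit comparison with the harmonic series gives divergence.
Endpoint z = 47/18: convergence follows from the alternating series test (terms decrease monotonically to 0).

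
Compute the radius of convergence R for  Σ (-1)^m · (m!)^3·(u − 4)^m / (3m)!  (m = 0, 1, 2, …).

Apply the ratio test: |a_{m+1}| / |a_m| = (m+1)³/[(3m+1)·(3m+2)·(3m+3)], which tends to 1/27 as m → ∞.
Convergence for |u − 4| · 1/27 < 1, i.e. |u − 4| < 27. So R = 27.

R = 27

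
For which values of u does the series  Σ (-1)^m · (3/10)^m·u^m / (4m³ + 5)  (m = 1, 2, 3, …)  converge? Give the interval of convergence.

Apply the ratio test: |a_{m+1}| / |a_m| = [(4m³ + 5)/(4(m+1)³ + 5)] · 3/10, which tends to 3/10 as m → ∞.
The series converges when 3/10 · |u| < 1, giving R = 10/3.
At u = 10/3: absolute convergence follows by limit comparison with Σ 1/m³.
At u = -10/3: absolute convergence follows by limit comparison with Σ 1/m³.

[-10/3, 10/3]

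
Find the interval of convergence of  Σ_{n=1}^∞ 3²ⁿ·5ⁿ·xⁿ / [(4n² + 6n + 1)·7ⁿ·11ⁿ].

[-77/45, 77/45]

By the ratio test, |a_{n+1}/a_n| = [(4n² + 6n + 1)/(4(n+1)² + 6(n+1) + 1)] · 9·5/(7·11) → 45/77.
The series converges when 45/77 · |x| < 1, giving R = 77/45.
At x = 77/45: the terms are on the order of 1/n², so the series converges absolutely by comparison with the p-series (p = 2 > 1).
When x = -77/45, absolute convergence follows by limit comparison with Σ 1/n².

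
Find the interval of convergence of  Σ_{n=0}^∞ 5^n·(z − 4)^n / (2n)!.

(−∞, ∞)

Ratio test: |a_{n+1}/a_n| = 5 · 1/[(2n+1)·(2n+2)] → 0 as n → ∞.
Since the limit is 0 < 1 for every z, the series converges on all of ℝ and R = ∞.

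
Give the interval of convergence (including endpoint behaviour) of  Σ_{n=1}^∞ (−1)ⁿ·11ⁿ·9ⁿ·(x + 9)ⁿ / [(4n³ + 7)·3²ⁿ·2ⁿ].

The ratio of consecutive coefficients is [(4n³ + 7)/(4(n+1)³ + 7)] · 11·9/(9·2) → 11/2.
Thus R = 1/(11/2) = 2/11.
Check x = -97/11: absolute convergence follows by limit comparison with Σ 1/n³.
When x = -101/11, the terms are on the order of 1/n³, so the series converges absolutely by comparison with the p-series (p = 3 > 1).

[-101/11, -97/11]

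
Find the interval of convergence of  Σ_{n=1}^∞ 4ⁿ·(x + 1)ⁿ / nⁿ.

By the Cauchy root test, |a_n|^(1/n) = 4/n → 0.
The limit is 0 for every x, so R = ∞.

(−∞, ∞)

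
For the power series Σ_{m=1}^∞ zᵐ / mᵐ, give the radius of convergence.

R = ∞

By the Cauchy root test, |a_m|^(1/m) = 1/m → 0.
Since the m-th root of |a_m| tends to 0, the series converges for all real z; R = ∞.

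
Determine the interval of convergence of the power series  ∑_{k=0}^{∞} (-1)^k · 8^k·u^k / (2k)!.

(−∞, ∞)

The ratio of consecutive coefficients is 8 · 1/[(2k+1)·(2k+2)] → 0.
The ratio tends to 0 regardless of u, hence R = ∞.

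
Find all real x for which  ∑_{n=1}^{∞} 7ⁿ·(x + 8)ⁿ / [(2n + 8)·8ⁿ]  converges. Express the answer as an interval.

The ratio of consecutive coefficients is [(2n + 8)/(2(n+1) + 8)] · 7/8 → 7/8.
Convergence for |x + 8| · 7/8 < 1, i.e. |x + 8| < 8/7. So R = 8/7.
Endpoint x = -48/7: comparison with the harmonic series Σ 1/n shows the series diverges.
Endpoint x = -64/7: the terms alternate in sign and decrease monotonically to 0 in absolute value (size ~ c/n), so the alternating series test gives convergence.

[-64/7, -48/7)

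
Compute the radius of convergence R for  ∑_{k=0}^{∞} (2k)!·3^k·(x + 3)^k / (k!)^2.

R = 1/12

Apply the ratio test: |a_{k+1}| / |a_k| = (2k+1)·(2k+2)/(k+1)² · 3, which tends to 12 as k → ∞.
Convergence for |x + 3| · 12 < 1, i.e. |x + 3| < 1/12. So R = 1/12.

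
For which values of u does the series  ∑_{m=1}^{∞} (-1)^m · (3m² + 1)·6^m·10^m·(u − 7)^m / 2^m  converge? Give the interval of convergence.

Apply the ratio test: |a_{m+1}| / |a_m| = [(3(m+1)² + 1)/(3m² + 1)] · 6·10/2, which tends to 30 as m → ∞.
Convergence for |u − 7| · 30 < 1, i.e. |u − 7| < 1/30. So R = 1/30.
Check u = 211/30: the terms have absolute value of order m², which does not tend to 0, so the series diverges by the divergence test.
At u = 209/30: the terms do not tend to 0, so the series diverges.

(209/30, 211/30)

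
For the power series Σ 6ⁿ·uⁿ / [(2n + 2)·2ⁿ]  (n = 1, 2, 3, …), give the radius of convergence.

Ratio test: |a_{n+1}/a_n| = [(2n + 2)/(2(n+1) + 2)] · 6/2 → 3 as n → ∞.
Convergence for |u| · 3 < 1, i.e. |u| < 1/3. So R = 1/3.

R = 1/3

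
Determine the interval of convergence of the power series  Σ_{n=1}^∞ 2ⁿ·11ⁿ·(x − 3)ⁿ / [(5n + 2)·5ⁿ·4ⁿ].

Apply the ratio test: |a_{n+1}| / |a_n| = [(5n + 2)/(5(n+1) + 2)] · 2·11/(5·4), which tends to 11/10 as n → ∞.
The series converges when 11/10 · |x − 3| < 1, giving R = 10/11.
At x = 43/11: comparison with the harmonic series Σ 1/n shows the series diverges.
Endpoint x = 23/11: an alternating series whose terms decrease to 0 in absolute value, so it converges by the Leibniz criterion.

[23/11, 43/11)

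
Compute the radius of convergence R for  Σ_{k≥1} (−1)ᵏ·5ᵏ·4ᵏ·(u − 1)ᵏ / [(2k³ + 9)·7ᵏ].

R = 7/20

By the ratio test, |a_{k+1}/a_k| = [(2k³ + 9)/(2(k+1)³ + 9)] · 5·4/7 → 20/7.
Convergence for |u − 1| · 20/7 < 1, i.e. |u − 1| < 7/20. So R = 7/20.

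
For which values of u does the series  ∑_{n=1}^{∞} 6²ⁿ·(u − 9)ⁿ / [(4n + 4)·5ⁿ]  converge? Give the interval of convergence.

By the ratio test, |a_{n+1}/a_n| = [(4n + 4)/(4(n+1) + 4)] · 36/5 → 36/5.
Hence the series converges for |u − 9| < 1/(36/5) = 5/36, so the radius of convergence is 5/36.
At u = 329/36: the terms behave like c/n; limit comparison with the harmonic series gives divergence.
Check u = 319/36: an alternating series whose terms decrease to 0 in absolute value, so it converges by the Leibniz criterion.

[319/36, 329/36)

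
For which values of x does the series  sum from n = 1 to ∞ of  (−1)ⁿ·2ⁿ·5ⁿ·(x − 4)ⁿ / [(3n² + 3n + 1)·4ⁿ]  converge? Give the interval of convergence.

By the ratio test, |a_{n+1}/a_n| = [(3n² + 3n + 1)/(3(n+1)² + 3(n+1) + 1)] · 2·5/4 → 5/2.
The series converges when 5/2 · |x − 4| < 1, giving R = 2/5.
At x = 22/5: the series is dominated by a constant times Σ 1/n², which converges (p = 2 > 1).
Endpoint x = 18/5: the terms are on the order of 1/n², so the series converges absolutely by comparison with the p-series (p = 2 > 1).

[18/5, 22/5]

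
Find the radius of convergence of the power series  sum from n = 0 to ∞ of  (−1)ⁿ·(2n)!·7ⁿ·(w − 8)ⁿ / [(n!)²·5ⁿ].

The ratio of consecutive coefficients is (2n+1)·(2n+2)/(n+1)² · 7/5 → 28/5.
Thus R = 1/(28/5) = 5/28.

R = 5/28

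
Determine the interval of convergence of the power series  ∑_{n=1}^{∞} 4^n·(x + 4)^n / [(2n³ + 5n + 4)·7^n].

Ratio test: |a_{n+1}/a_n| = [(2n³ + 5n + 4)/(2(n+1)³ + 5(n+1) + 4)] · 4/7 → 4/7 as n → ∞.
The series converges when 4/7 · |x + 4| < 1, giving R = 7/4.
When x = -9/4, the terms are on the order of 1/n³, so the series converges absolutely by comparison with the p-series (p = 3 > 1).
Endpoint x = -23/4: absolute convergence follows by limit comparison with Σ 1/n³.

[-23/4, -9/4]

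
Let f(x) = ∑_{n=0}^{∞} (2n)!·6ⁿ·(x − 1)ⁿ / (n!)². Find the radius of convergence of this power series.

The ratio of consecutive coefficients is (2n+1)·(2n+2)/(n+1)² · 6 → 24.
Hence the series converges for |x − 1| < 1/(24) = 1/24, so the radius of convergence is 1/24.

R = 1/24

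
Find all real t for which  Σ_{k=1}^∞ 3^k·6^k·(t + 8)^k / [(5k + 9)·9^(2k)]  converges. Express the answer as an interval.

[-25/2, -7/2)

The ratio of consecutive coefficients is [(5k + 9)/(5(k+1) + 9)] · 3·6/81 → 2/9.
Thus R = 1/(2/9) = 9/2.
When t = -7/2, comparison with the harmonic series Σ 1/k shows the series diverges.
When t = -25/2, an alternating series whose terms decrease to 0 in absolute value, so it converges by the Leibniz criterion.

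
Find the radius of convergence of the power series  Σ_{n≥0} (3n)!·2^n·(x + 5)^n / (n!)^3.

R = 1/54

By the ratio test, |a_{n+1}/a_n| = (3n+1)·(3n+2)·(3n+3)/(n+1)³ · 2 → 54.
Hence the series converges for |x + 5| < 1/(54) = 1/54, so the radius of convergence is 1/54.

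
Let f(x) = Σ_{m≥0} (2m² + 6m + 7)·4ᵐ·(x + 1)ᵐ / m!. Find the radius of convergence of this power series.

The ratio of consecutive coefficients is (2(m+1)² + 6(m+1) + 7)/(2m² + 6m + 7) · 4 · 1/(m+1) → 0.
The limit is 0, so the series converges for all x; R = ∞.

R = ∞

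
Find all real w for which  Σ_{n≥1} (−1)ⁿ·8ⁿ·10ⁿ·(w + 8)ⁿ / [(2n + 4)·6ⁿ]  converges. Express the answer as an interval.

(-323/40, -317/40]

Apply the ratio test: |a_{n+1}| / |a_n| = [(2n + 4)/(2(n+1) + 4)] · 8·10/6, which tends to 40/3 as n → ∞.
Convergence for |w + 8| · 40/3 < 1, i.e. |w + 8| < 3/40. So R = 3/40.
At w = -317/40: an alternating series whose terms decrease to 0 in absolute value, so it converges by the Leibniz criterion.
Check w = -323/40: the terms behave like c/n; limit comparison with the harmonic series gives divergence.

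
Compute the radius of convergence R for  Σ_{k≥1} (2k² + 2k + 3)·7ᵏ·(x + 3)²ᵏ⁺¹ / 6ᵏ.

R = √42/7

The ratio of consecutive coefficients is [(2(k+1)² + 2(k+1) + 3)/(2k² + 2k + 3)] · 7/6 → 7/6.
Successive powers of (x + 3) differ by 2, so the series converges when |x + 3|² · 7/6 < 1, i.e. |x + 3| < √(6/7). So R = √42/7.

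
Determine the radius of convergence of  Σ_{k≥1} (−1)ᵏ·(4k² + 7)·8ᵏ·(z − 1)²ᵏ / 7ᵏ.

R = √14/4

The ratio of consecutive coefficients is [(4(k+1)² + 7)/(4k² + 7)] · 8/7 → 8/7.
Writing y = (z − 1)², the series in y has radius 7/8, so |z − 1| < √(7/8) and R = √14/4.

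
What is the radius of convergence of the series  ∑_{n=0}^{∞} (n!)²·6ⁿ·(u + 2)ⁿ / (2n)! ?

By the ratio test, |a_{n+1}/a_n| = (n+1)²/[(2n+1)·(2n+2)] · 6 → 3/2.
The series converges when 3/2 · |u + 2| < 1, giving R = 2/3.

R = 2/3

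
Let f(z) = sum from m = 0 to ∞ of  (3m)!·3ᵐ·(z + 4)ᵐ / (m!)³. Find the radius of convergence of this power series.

The ratio of consecutive coefficients is (3m+1)·(3m+2)·(3m+3)/(m+1)³ · 3 → 81.
The series converges when 81 · |z + 4| < 1, giving R = 1/81.

R = 1/81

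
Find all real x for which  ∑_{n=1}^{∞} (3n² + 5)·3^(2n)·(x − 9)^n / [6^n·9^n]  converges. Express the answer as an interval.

(3, 15)

Apply the ratio test: |a_{n+1}| / |a_n| = [(3(n+1)² + 5)/(3n² + 5)] · 9/(6·9), which tends to 1/6 as n → ∞.
Hence the series converges for |x − 9| < 1/(1/6) = 6, so the radius of convergence is 6.
Endpoint x = 15: the n-th term does not approach 0; divergence by the term test.
Endpoint x = 3: the n-th term does not approach 0; divergence by the term test.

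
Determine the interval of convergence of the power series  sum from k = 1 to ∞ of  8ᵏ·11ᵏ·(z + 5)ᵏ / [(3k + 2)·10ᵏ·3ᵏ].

[-235/44, -205/44)

Ratio test: |a_{k+1}/a_k| = [(3k + 2)/(3(k+1) + 2)] · 8·11/(10·3) → 44/15 as k → ∞.
Hence the series converges for |z + 5| < 1/(44/15) = 15/44, so the radius of convergence is 15/44.
At z = -205/44: the terms are asymptotic to a nonzero constant times 1/k, so the series diverges by limit comparison with Σ 1/k.
Check z = -235/44: convergence follows from the alternating series test (terms decrease monotonically to 0).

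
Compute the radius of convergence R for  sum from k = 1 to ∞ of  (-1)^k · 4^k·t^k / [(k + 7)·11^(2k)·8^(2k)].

R = 1936

The ratio of consecutive coefficients is [(k + 7)/((k+1) + 7)] · 4/(121·64) → 1/1936.
Hence the series converges for |t| < 1/(1/1936) = 1936, so the radius of convergence is 1936.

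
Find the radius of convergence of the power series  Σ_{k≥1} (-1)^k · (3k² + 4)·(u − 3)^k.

R = 1

By the ratio test, |a_{k+1}/a_k| = (3(k+1)² + 4)/(3k² + 4) → 1.
So the series converges when |u − 3| < 1 and diverges when |u − 3| > 1; R = 1.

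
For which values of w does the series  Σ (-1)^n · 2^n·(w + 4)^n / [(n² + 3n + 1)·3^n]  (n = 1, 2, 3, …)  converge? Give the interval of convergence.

The ratio of consecutive coefficients is [(n² + 3n + 1)/((n+1)² + 3(n+1) + 1)] · 2/3 → 2/3.
The series converges when 2/3 · |w + 4| < 1, giving R = 3/2.
Endpoint w = -5/2: the series is dominated by a constant times Σ 1/n², which converges (p = 2 > 1).
At w = -11/2: absolute convergence follows by limit comparison with Σ 1/n².

[-11/2, -5/2]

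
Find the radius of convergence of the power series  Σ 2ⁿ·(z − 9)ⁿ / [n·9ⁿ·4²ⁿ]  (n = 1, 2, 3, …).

The ratio of consecutive coefficients is [n/(n+1)] · 2/(9·16) → 1/72.
Convergence for |z − 9| · 1/72 < 1, i.e. |z − 9| < 72. So R = 72.

R = 72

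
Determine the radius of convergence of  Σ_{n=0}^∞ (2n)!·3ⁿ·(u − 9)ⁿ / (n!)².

Ratio test: |a_{n+1}/a_n| = (2n+1)·(2n+2)/(n+1)² · 3 → 12 as n → ∞.
The series converges when 12 · |u − 9| < 1, giving R = 1/12.

R = 1/12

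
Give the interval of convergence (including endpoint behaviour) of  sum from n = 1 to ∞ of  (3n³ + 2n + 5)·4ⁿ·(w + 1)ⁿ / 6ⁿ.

(-5/2, 1/2)

By the ratio test, |a_{n+1}/a_n| = [(3(n+1)³ + 2(n+1) + 5)/(3n³ + 2n + 5)] · 4/6 → 2/3.
Thus R = 1/(2/3) = 3/2.
Endpoint w = 1/2: the terms have absolute value of order n³, which does not tend to 0, so the series diverges by the divergence test.
Check w = -5/2: the terms do not tend to 0, so the series diverges.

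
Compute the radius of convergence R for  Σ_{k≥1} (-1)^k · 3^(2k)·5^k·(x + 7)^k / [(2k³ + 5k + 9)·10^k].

By the ratio test, |a_{k+1}/a_k| = [(2k³ + 5k + 9)/(2(k+1)³ + 5(k+1) + 9)] · 9·5/10 → 9/2.
The series converges when 9/2 · |x + 7| < 1, giving R = 2/9.

R = 2/9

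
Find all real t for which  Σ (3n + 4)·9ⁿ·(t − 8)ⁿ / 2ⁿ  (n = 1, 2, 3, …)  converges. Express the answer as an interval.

Apply the ratio test: |a_{n+1}| / |a_n| = [(3(n+1) + 4)/(3n + 4)] · 9/2, which tends to 9/2 as n → ∞.
Hence the series converges for |t − 8| < 1/(9/2) = 2/9, so the radius of convergence is 2/9.
At t = 74/9: the n-th term does not approach 0; divergence by the term test.
Check t = 70/9: the n-th term does not approach 0; divergence by the term test.

(70/9, 74/9)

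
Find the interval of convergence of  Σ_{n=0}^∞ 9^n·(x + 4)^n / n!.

(−∞, ∞)

Ratio test: |a_{n+1}/a_n| = 9 · 1/(n+1) → 0 as n → ∞.
Since the limit is 0 < 1 for every x, the series converges on all of ℝ and R = ∞.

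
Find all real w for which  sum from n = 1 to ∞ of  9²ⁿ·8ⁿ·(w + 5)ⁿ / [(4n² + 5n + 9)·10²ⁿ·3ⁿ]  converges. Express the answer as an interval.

The ratio of consecutive coefficients is [(4n² + 5n + 9)/(4(n+1)² + 5(n+1) + 9)] · 81·8/(100·3) → 54/25.
The series converges when 54/25 · |w + 5| < 1, giving R = 25/54.
Endpoint w = -245/54: the terms are on the order of 1/n², so the series converges absolutely by comparison with the p-series (p = 2 > 1).
At w = -295/54: the terms are on the order of 1/n², so the series converges absolutely by comparison with the p-series (p = 2 > 1).

[-295/54, -245/54]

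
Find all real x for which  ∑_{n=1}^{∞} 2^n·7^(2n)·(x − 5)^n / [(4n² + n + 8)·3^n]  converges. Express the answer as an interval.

The ratio of consecutive coefficients is [(4n² + n + 8)/(4(n+1)² + (n+1) + 8)] · 2·49/3 → 98/3.
The series converges when 98/3 · |x − 5| < 1, giving R = 3/98.
Endpoint x = 493/98: absolute convergence follows by limit comparison with Σ 1/n².
When x = 487/98, the terms are on the order of 1/n², so the series converges absolutely by comparison with the p-series (p = 2 > 1).

[487/98, 493/98]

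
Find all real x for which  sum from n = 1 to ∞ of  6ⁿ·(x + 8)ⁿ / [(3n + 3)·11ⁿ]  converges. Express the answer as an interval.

[-59/6, -37/6)

By the ratio test, |a_{n+1}/a_n| = [(3n + 3)/(3(n+1) + 3)] · 6/11 → 6/11.
Thus R = 1/(6/11) = 11/6.
When x = -37/6, the terms are asymptotic to a nonzero constant times 1/n, so the series diverges by limit comparison with Σ 1/n.
Check x = -59/6: an alternating series whose terms decrease to 0 in absolute value, so it converges by the Leibniz criterion.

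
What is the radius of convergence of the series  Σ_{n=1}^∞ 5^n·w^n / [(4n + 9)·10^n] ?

R = 2

By the ratio test, |a_{n+1}/a_n| = [(4n + 9)/(4(n+1) + 9)] · 5/10 → 1/2.
The series converges when 1/2 · |w| < 1, giving R = 2.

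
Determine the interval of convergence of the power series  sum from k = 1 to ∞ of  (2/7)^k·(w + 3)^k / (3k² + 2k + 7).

[-13/2, 1/2]

By the ratio test, |a_{k+1}/a_k| = [(3k² + 2k + 7)/(3(k+1)² + 2(k+1) + 7)] · 2/7 → 2/7.
Thus R = 1/(2/7) = 7/2.
At w = 1/2: the terms are on the order of 1/k², so the series converges absolutely by comparison with the p-series (p = 2 > 1).
Check w = -13/2: absolute convergence follows by limit comparison with Σ 1/k².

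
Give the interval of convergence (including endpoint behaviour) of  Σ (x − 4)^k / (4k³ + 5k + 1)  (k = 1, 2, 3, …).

[3, 5]

The ratio of consecutive coefficients is (4k³ + 5k + 1)/(4(k+1)³ + 5(k+1) + 1) → 1.
So the series converges when |x − 4| < 1 and diverges when |x − 4| > 1; R = 1.
Endpoint x = 5: the terms are on the order of 1/k³, so the series converges absolutely by comparison with the p-series (p = 3 > 1).
At x = 3: the terms are on the order of 1/k³, so the series converges absolutely by comparison with the p-series (p = 3 > 1).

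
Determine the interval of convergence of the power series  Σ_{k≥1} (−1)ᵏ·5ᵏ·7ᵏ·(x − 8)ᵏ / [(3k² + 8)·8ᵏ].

[272/35, 288/35]

Ratio test: |a_{k+1}/a_k| = [(3k² + 8)/(3(k+1)² + 8)] · 5·7/8 → 35/8 as k → ∞.
The series converges when 35/8 · |x − 8| < 1, giving R = 8/35.
At x = 288/35: absolute convergence follows by limit comparison with Σ 1/k².
Check x = 272/35: absolute convergence follows by limit comparison with Σ 1/k².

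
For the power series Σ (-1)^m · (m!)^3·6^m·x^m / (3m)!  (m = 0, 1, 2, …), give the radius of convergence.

Ratio test: |a_{m+1}/a_m| = (m+1)³/[(3m+1)·(3m+2)·(3m+3)] · 6 → 2/9 as m → ∞.
Hence the series converges for |x| < 1/(2/9) = 9/2, so the radius of convergence is 9/2.

R = 9/2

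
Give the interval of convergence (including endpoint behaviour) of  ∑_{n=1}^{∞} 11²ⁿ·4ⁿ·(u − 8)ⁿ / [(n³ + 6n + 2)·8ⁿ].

[966/121, 970/121]

The ratio of consecutive coefficients is [(n³ + 6n + 2)/((n+1)³ + 6(n+1) + 2)] · 121·4/8 → 121/2.
Thus R = 1/(121/2) = 2/121.
Check u = 970/121: absolute convergence follows by limit comparison with Σ 1/n³.
When u = 966/121, absolute convergence follows by limit comparison with Σ 1/n³.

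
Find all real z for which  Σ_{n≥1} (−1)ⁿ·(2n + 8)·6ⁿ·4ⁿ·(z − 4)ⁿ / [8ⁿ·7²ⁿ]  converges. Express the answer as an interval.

Apply the ratio test: |a_{n+1}| / |a_n| = [(2(n+1) + 8)/(2n + 8)] · 6·4/(8·49), which tends to 3/49 as n → ∞.
Hence the series converges for |z − 4| < 1/(3/49) = 49/3, so the radius of convergence is 49/3.
At z = 61/3: the terms have absolute value of order n, which does not tend to 0, so the series diverges by the divergence test.
Endpoint z = -37/3: the n-th term does not approach 0; divergence by the term test.

(-37/3, 61/3)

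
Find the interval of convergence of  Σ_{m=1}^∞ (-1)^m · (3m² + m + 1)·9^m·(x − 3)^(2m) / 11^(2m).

The ratio of consecutive coefficients is [(3(m+1)² + (m+1) + 1)/(3m² + m + 1)] · 9/121 → 9/121.
Writing y = (x − 3)², the series in y has radius 121/9, so |x − 3| < √(121/9) = 11/3 and R = 11/3.
When x = 20/3, the terms do not tend to 0, so the series diverges.
Endpoint x = -2/3: the terms have absolute value of order m², which does not tend to 0, so the series diverges by the divergence test.

(-2/3, 20/3)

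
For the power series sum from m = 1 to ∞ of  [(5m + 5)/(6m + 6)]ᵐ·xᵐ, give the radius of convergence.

R = 6/5

Applying the root test, |a_m|^(1/m) = (5m + 5)/(6m + 6) → 5/6.
Hence the series converges for |x| < 1/(5/6) = 6/5, so the radius of convergence is 6/5.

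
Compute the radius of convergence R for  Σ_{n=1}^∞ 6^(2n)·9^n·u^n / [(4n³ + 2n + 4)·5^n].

R = 5/324

Ratio test: |a_{n+1}/a_n| = [(4n³ + 2n + 4)/(4(n+1)³ + 2(n+1) + 4)] · 36·9/5 → 324/5 as n → ∞.
The series converges when 324/5 · |u| < 1, giving R = 5/324.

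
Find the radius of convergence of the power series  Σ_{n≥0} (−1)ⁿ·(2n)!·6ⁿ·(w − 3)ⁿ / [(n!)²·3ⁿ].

By the ratio test, |a_{n+1}/a_n| = (2n+1)·(2n+2)/(n+1)² · 6/3 → 8.
The series converges when 8 · |w − 3| < 1, giving R = 1/8.

R = 1/8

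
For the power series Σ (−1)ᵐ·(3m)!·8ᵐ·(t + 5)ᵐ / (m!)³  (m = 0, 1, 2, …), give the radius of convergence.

R = 1/216

By the ratio test, |a_{m+1}/a_m| = (3m+1)·(3m+2)·(3m+3)/(m+1)³ · 8 → 216.
Hence the series converges for |t + 5| < 1/(216) = 1/216, so the radius of convergence is 1/216.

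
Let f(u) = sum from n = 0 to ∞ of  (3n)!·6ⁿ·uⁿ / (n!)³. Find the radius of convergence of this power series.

By the ratio test, |a_{n+1}/a_n| = (3n+1)·(3n+2)·(3n+3)/(n+1)³ · 6 → 162.
Convergence for |u| · 162 < 1, i.e. |u| < 1/162. So R = 1/162.

R = 1/162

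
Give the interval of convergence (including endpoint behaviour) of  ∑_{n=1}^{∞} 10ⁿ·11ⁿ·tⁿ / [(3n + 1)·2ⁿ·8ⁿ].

Apply the ratio test: |a_{n+1}| / |a_n| = [(3n + 1)/(3(n+1) + 1)] · 10·11/(2·8), which tends to 55/8 as n → ∞.
Thus R = 1/(55/8) = 8/55.
Check t = 8/55: comparison with the harmonic series Σ 1/n shows the series diverges.
When t = -8/55, an alternating series whose terms decrease to 0 in absolute value, so it converges by the Leibniz criterion.

[-8/55, 8/55)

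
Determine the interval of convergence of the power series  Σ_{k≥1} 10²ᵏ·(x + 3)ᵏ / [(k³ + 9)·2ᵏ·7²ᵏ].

[-199/50, -101/50]

By the ratio test, |a_{k+1}/a_k| = [(k³ + 9)/((k+1)³ + 9)] · 100/(2·49) → 50/49.
Convergence for |x + 3| · 50/49 < 1, i.e. |x + 3| < 49/50. So R = 49/50.
Endpoint x = -101/50: absolute convergence follows by limit comparison with Σ 1/k³.
When x = -199/50, absolute convergence follows by limit comparison with Σ 1/k³.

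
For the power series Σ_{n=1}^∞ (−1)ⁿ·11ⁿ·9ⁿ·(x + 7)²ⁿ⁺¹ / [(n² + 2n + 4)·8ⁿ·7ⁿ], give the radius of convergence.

Apply the ratio test: |a_{n+1}| / |a_n| = [(n² + 2n + 4)/((n+1)² + 2(n+1) + 4)] · 11·9/(8·7), which tends to 99/56 as n → ∞.
Successive powers of (x + 7) differ by 2, so the series converges when |x + 7|² · 99/56 < 1, i.e. |x + 7| < √(56/99). So R = 2√154/33.

R = 2√154/33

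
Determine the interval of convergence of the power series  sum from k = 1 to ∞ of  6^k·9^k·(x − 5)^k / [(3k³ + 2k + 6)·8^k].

By the ratio test, |a_{k+1}/a_k| = [(3k³ + 2k + 6)/(3(k+1)³ + 2(k+1) + 6)] · 6·9/8 → 27/4.
Thus R = 1/(27/4) = 4/27.
When x = 139/27, the series is dominated by a constant times Σ 1/k³, which converges (p = 3 > 1).
When x = 131/27, the series is dominated by a constant times Σ 1/k³, which converges (p = 3 > 1).

[131/27, 139/27]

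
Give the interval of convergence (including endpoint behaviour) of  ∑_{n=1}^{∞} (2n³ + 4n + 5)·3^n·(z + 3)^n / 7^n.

By the ratio test, |a_{n+1}/a_n| = [(2(n+1)³ + 4(n+1) + 5)/(2n³ + 4n + 5)] · 3/7 → 3/7.
Convergence for |z + 3| · 3/7 < 1, i.e. |z + 3| < 7/3. So R = 7/3.
Endpoint z = -2/3: the terms have absolute value of order n³, which does not tend to 0, so the series diverges by the divergence test.
When z = -16/3, the terms have absolute value of order n³, which does not tend to 0, so the series diverges by the divergence test.

(-16/3, -2/3)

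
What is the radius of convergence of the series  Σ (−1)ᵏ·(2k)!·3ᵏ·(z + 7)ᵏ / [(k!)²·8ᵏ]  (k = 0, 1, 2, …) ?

R = 2/3

Ratio test: |a_{k+1}/a_k| = (2k+1)·(2k+2)/(k+1)² · 3/8 → 3/2 as k → ∞.
Hence the series converges for |z + 7| < 1/(3/2) = 2/3, so the radius of convergence is 2/3.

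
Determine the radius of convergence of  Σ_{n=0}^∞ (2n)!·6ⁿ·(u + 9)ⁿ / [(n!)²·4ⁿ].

R = 1/6

By the ratio test, |a_{n+1}/a_n| = (2n+1)·(2n+2)/(n+1)² · 6/4 → 6.
Convergence for |u + 9| · 6 < 1, i.e. |u + 9| < 1/6. So R = 1/6.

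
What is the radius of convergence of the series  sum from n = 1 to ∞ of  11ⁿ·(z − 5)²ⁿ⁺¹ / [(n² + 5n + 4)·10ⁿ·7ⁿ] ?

Apply the ratio test: |a_{n+1}| / |a_n| = [(n² + 5n + 4)/((n+1)² + 5(n+1) + 4)] · 11/(10·7), which tends to 11/70 as n → ∞.
Since the exponent of (z − 5) increases by 2 each term, convergence requires |z − 5|² < 70/11, hence R = √770/11.

R = √770/11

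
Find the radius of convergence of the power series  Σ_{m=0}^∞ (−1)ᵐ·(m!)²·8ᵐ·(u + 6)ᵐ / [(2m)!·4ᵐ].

The ratio of consecutive coefficients is (m+1)²/[(2m+1)·(2m+2)] · 8/4 → 1/2.
Hence the series converges for |u + 6| < 1/(1/2) = 2, so the radius of convergence is 2.

R = 2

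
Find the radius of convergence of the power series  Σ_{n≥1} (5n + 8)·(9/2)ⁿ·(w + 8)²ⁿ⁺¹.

The ratio of consecutive coefficients is [(5(n+1) + 8)/(5n + 8)] · 9/2 → 9/2.
Successive powers of (w + 8) differ by 2, so the series converges when |w + 8|² · 9/2 < 1, i.e. |w + 8| < √(2/9). So R = √2/3.

R = √2/3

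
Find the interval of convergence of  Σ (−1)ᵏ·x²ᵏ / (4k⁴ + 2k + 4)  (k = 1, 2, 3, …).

Apply the ratio test: |a_{k+1}| / |a_k| = (4k⁴ + 2k + 4)/(4(k+1)⁴ + 2(k+1) + 4), which tends to 1 as k → ∞.
Since the exponent of x increases by 2 each term, convergence requires |x|² < 1, hence R = 1.
Check x = 1: the series is dominated by a constant times Σ 1/k⁴, which converges (p = 4 > 1).
Check x = -1: the series is dominated by a constant times Σ 1/k⁴, which converges (p = 4 > 1).

[-1, 1]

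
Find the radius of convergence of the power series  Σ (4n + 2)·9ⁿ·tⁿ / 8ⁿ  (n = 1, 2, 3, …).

R = 8/9

By the ratio test, |a_{n+1}/a_n| = [(4(n+1) + 2)/(4n + 2)] · 9/8 → 9/8.
Hence the series converges for |t| < 1/(9/8) = 8/9, so the radius of convergence is 8/9.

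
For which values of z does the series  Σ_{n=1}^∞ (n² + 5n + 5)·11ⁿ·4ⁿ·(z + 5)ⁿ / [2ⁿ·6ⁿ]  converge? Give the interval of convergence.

(-58/11, -52/11)

By the ratio test, |a_{n+1}/a_n| = [((n+1)² + 5(n+1) + 5)/(n² + 5n + 5)] · 11·4/(2·6) → 11/3.
Thus R = 1/(11/3) = 3/11.
Check z = -52/11: the n-th term does not approach 0; divergence by the term test.
When z = -58/11, the terms have absolute value of order n², which does not tend to 0, so the series diverges by the divergence test.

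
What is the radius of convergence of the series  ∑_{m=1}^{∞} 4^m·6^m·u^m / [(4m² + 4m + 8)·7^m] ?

R = 7/24

Ratio test: |a_{m+1}/a_m| = [(4m² + 4m + 8)/(4(m+1)² + 4(m+1) + 8)] · 4·6/7 → 24/7 as m → ∞.
Convergence for |u| · 24/7 < 1, i.e. |u| < 7/24. So R = 7/24.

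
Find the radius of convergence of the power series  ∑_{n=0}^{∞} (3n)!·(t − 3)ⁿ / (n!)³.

R = 1/27

Ratio test: |a_{n+1}/a_n| = (3n+1)·(3n+2)·(3n+3)/(n+1)³ → 27 as n → ∞.
The series converges when 27 · |t − 3| < 1, giving R = 1/27.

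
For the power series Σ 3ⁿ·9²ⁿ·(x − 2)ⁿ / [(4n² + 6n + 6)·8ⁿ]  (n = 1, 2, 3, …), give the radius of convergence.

R = 8/243

The ratio of consecutive coefficients is [(4n² + 6n + 6)/(4(n+1)² + 6(n+1) + 6)] · 3·81/8 → 243/8.
Hence the series converges for |x − 2| < 1/(243/8) = 8/243, so the radius of convergence is 8/243.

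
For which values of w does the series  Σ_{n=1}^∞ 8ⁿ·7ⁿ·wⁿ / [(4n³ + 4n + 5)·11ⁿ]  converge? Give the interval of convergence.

Apply the ratio test: |a_{n+1}| / |a_n| = [(4n³ + 4n + 5)/(4(n+1)³ + 4(n+1) + 5)] · 8·7/11, which tends to 56/11 as n → ∞.
Hence the series converges for |w| < 1/(56/11) = 11/56, so the radius of convergence is 11/56.
Check w = 11/56: the series is dominated by a constant times Σ 1/n³, which converges (p = 3 > 1).
When w = -11/56, absolute convergence follows by limit comparison with Σ 1/n³.

[-11/56, 11/56]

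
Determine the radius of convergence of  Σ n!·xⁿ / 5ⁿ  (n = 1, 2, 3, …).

The ratio of consecutive coefficients is (n+1) · 1/5 → ∞.
The terms grow without bound for any x ≠ 0, so R = 0 (convergence only at x = 0).

R = 0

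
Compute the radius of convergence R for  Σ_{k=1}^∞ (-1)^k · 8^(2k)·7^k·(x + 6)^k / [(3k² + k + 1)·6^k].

R = 3/224

By the ratio test, |a_{k+1}/a_k| = [(3k² + k + 1)/(3(k+1)² + (k+1) + 1)] · 64·7/6 → 224/3.
Hence the series converges for |x + 6| < 1/(224/3) = 3/224, so the radius of convergence is 3/224.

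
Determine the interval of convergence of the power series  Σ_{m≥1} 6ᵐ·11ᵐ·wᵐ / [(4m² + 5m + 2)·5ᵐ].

[-5/66, 5/66]

Apply the ratio test: |a_{m+1}| / |a_m| = [(4m² + 5m + 2)/(4(m+1)² + 5(m+1) + 2)] · 6·11/5, which tends to 66/5 as m → ∞.
Convergence for |w| · 66/5 < 1, i.e. |w| < 5/66. So R = 5/66.
Endpoint w = 5/66: the terms are on the order of 1/m², so the series converges absolutely by comparison with the p-series (p = 2 > 1).
When w = -5/66, the series is dominated by a constant times Σ 1/m², which converges (p = 2 > 1).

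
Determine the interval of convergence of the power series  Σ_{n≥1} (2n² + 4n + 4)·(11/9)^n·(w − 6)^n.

(57/11, 75/11)

Apply the ratio test: |a_{n+1}| / |a_n| = [(2(n+1)² + 4(n+1) + 4)/(2n² + 4n + 4)] · 11/9, which tends to 11/9 as n → ∞.
Hence the series converges for |w − 6| < 1/(11/9) = 9/11, so the radius of convergence is 9/11.
Check w = 75/11: the terms have absolute value of order n², which does not tend to 0, so the series diverges by the divergence test.
Endpoint w = 57/11: the terms do not tend to 0, so the series diverges.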